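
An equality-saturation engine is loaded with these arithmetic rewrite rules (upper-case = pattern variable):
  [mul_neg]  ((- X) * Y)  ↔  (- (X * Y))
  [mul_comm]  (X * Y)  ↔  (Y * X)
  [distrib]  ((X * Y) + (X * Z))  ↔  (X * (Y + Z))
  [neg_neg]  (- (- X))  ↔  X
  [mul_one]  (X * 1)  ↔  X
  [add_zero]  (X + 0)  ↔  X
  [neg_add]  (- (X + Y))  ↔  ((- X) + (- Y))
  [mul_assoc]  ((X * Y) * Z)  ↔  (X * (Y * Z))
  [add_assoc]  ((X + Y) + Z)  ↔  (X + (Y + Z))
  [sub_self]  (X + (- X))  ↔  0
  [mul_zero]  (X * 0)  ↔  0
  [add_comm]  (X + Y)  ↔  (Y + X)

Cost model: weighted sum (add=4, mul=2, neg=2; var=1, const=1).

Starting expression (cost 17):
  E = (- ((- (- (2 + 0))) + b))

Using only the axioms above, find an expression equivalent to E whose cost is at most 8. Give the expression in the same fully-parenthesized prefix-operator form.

step 1: neg_neg (→) rewrites (- (- (2 + 0))) into (2 + 0), now (- ((2 + 0) + b))
step 2: add_zero (→) rewrites (2 + 0) into 2, reaching cost 8 (bound 8)

(- (2 + b))   [cost 8]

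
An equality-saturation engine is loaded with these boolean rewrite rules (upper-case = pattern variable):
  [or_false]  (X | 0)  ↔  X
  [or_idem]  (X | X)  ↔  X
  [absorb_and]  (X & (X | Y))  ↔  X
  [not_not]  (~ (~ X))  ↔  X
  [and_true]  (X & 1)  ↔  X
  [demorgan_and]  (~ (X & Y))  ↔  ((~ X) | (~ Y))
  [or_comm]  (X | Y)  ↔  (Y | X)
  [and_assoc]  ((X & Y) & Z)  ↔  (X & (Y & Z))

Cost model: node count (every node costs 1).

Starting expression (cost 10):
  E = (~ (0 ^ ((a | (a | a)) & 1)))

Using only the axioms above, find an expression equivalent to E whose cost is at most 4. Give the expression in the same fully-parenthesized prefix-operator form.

(~ (0 ^ a))   [cost 4]

step 1: or_idem (→) rewrites (a | a) into a, now (~ (0 ^ ((a | a) & 1)))
step 2: and_true (→) rewrites ((a | a) & 1) into (a | a), now (~ (0 ^ (a | a)))
step 3: or_idem (→) rewrites (a | a) into a, reaching cost 4 (bound 4)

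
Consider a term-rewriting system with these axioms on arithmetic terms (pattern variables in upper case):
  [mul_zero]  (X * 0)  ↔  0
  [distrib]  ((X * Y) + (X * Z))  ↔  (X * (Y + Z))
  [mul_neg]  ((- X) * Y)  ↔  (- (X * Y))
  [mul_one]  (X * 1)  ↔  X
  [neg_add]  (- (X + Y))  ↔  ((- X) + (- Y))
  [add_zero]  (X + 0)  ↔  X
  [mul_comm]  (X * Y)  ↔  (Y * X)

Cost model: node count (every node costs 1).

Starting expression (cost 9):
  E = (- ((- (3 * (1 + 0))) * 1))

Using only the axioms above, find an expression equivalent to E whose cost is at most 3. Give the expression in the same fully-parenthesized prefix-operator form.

step 1: add_zero (→) rewrites (1 + 0) into 1, now (- ((- (3 * 1)) * 1))
step 2: mul_one (→) rewrites (3 * 1) into 3, now (- ((- 3) * 1))
step 3: mul_one (→) rewrites ((- 3) * 1) into (- 3), reaching cost 3 (bound 3)

(- (- 3))   [cost 3]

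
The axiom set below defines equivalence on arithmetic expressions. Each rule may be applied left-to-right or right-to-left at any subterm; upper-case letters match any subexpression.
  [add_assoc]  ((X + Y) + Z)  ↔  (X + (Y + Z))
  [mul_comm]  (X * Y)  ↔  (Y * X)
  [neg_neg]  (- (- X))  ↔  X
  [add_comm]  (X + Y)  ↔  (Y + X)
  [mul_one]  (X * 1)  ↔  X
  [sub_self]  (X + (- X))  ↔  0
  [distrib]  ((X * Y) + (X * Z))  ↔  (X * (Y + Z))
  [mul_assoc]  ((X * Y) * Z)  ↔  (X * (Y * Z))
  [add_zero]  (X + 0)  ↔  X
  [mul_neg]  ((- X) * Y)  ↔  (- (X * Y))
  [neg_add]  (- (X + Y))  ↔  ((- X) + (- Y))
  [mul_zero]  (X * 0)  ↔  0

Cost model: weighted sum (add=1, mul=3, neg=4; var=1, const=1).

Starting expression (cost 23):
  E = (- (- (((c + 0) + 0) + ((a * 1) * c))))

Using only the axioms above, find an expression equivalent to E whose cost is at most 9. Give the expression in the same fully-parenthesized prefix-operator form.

(1) (a * 1)  =[mul_one →]=  a    ⊢ (- (- (((c + 0) + 0) + (a * c))))
(2) (- (- (((c + 0) + 0) + (a * c))))  =[neg_neg →]=  (((c + 0) + 0) + (a * c))
(3) (c + 0)  =[add_zero →]=  c    ⊢ cost 9, within 9

((c + 0) + (a * c))   [cost 9]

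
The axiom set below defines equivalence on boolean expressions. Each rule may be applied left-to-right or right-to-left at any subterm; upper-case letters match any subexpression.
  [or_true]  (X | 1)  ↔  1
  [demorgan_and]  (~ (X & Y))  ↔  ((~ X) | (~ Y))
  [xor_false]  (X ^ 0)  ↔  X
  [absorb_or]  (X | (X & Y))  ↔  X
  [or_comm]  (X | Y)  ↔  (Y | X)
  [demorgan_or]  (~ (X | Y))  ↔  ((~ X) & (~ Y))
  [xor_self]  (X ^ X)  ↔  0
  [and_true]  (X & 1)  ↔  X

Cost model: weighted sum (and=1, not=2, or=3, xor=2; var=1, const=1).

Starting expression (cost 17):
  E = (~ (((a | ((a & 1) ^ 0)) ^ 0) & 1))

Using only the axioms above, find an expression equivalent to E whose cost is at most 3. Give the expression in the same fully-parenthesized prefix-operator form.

(~ a)   [cost 3]

step 1: and_true (→) rewrites (((a | ((a & 1) ^ 0)) ^ 0) & 1) into ((a | ((a & 1) ^ 0)) ^ 0), now (~ ((a | ((a & 1) ^ 0)) ^ 0))
step 2: xor_false (→) rewrites ((a & 1) ^ 0) into (a & 1), now (~ ((a | (a & 1)) ^ 0))
step 3: xor_false (→) rewrites ((a | (a & 1)) ^ 0) into (a | (a & 1)), now (~ (a | (a & 1)))
step 4: absorb_or (→) rewrites (a | (a & 1)) into a, reaching cost 3 (bound 3)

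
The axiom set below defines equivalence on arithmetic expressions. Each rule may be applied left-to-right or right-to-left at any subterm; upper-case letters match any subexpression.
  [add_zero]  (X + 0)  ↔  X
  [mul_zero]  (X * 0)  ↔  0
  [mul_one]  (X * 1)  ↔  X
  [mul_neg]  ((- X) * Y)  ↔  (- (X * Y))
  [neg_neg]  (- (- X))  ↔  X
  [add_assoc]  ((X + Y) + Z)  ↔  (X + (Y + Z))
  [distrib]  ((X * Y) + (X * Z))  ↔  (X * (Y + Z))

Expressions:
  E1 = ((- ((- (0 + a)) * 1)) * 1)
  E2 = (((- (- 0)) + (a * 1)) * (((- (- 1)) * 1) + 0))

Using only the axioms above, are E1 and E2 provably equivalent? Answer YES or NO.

1. [mul_one →] ((- (0 + a)) * 1)  →  (- (0 + a));  E1 = ((- (- (0 + a))) * 1)
2. [mul_one →] ((- (- (0 + a))) * 1)  →  (- (- (0 + a)))
3. [neg_neg →] (- (- (0 + a)))  →  (0 + a)
4. [mul_one ←] (0 + a)  →  ((0 + a) * 1)
5. [mul_one ←] a  →  (a * 1);  E1 = ((0 + (a * 1)) * 1)
6. [neg_neg ←] 1  →  (- (- 1));  E1 = ((0 + (a * 1)) * (- (- 1)))
7. [neg_neg ←] 0  →  (- (- 0));  E1 = (((- (- 0)) + (a * 1)) * (- (- 1)))
8. [mul_one ←] (- (- 1))  →  ((- (- 1)) * 1);  E1 = (((- (- 0)) + (a * 1)) * ((- (- 1)) * 1))
9. [add_zero ←] ((- (- 1)) * 1)  →  (((- (- 1)) * 1) + 0);  this is E2

YES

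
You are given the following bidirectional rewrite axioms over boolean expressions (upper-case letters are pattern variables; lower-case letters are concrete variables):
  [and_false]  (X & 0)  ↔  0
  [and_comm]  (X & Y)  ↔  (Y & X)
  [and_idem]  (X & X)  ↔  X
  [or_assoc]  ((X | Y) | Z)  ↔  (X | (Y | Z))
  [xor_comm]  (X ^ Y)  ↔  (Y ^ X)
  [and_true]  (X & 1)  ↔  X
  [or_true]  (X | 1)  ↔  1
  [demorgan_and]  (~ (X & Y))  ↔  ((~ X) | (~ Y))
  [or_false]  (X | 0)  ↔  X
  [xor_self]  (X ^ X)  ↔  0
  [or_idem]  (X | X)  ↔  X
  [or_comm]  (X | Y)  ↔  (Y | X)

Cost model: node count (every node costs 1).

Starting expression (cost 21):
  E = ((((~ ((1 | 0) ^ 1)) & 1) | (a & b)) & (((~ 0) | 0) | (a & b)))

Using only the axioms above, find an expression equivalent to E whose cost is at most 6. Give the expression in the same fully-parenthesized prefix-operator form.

((~ 0) | (a & b))   [cost 6]

step 1: or_false (→) rewrites (1 | 0) into 1, now ((((~ (1 ^ 1)) & 1) | (a & b)) & (((~ 0) | 0) | (a & b)))
step 2: and_true (→) rewrites ((~ (1 ^ 1)) & 1) into (~ (1 ^ 1)), now (((~ (1 ^ 1)) | (a & b)) & (((~ 0) | 0) | (a & b)))
step 3: xor_self (→) rewrites (1 ^ 1) into 0, now (((~ 0) | (a & b)) & (((~ 0) | 0) | (a & b)))
step 4: or_false (→) rewrites ((~ 0) | 0) into (~ 0), now (((~ 0) | (a & b)) & ((~ 0) | (a & b)))
step 5: and_idem (→) rewrites (((~ 0) | (a & b)) & ((~ 0) | (a & b))) into ((~ 0) | (a & b)), reaching cost 6 (bound 6)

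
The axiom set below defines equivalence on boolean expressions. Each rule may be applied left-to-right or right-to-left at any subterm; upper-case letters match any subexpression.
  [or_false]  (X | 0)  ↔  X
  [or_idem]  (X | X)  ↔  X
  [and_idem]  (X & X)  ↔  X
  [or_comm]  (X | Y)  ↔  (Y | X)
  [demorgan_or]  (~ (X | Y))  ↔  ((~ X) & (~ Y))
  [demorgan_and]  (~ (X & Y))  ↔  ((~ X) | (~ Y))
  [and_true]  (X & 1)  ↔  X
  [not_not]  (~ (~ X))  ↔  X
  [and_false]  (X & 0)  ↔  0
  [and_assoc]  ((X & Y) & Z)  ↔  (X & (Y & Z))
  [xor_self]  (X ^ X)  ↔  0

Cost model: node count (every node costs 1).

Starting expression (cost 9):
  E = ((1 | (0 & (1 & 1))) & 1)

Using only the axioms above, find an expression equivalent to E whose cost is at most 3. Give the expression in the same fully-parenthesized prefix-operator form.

step 1: and_true (→) rewrites ((1 | (0 & (1 & 1))) & 1) into (1 | (0 & (1 & 1)))
step 2: and_idem (→) rewrites (1 & 1) into 1, now (1 | (0 & 1))
step 3: and_true (→) rewrites (0 & 1) into 0, reaching cost 3 (bound 3)

(1 | 0)   [cost 3]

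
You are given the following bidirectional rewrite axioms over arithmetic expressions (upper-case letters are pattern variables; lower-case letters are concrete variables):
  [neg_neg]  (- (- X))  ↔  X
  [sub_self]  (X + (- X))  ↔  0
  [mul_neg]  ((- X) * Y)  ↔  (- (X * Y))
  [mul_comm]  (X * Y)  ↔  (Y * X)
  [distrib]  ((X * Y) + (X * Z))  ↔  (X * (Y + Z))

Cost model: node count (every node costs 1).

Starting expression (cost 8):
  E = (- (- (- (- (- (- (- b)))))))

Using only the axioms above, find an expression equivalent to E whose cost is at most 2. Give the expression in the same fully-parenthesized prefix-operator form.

(- b)   [cost 2]

(1) (- (- b))  =[neg_neg →]=  b    ⊢ (- (- (- (- (- b)))))
(2) (- (- (- b)))  =[neg_neg →]=  (- b)    ⊢ (- (- (- b)))
(3) (- (- b))  =[neg_neg →]=  b    ⊢ cost 2, within 2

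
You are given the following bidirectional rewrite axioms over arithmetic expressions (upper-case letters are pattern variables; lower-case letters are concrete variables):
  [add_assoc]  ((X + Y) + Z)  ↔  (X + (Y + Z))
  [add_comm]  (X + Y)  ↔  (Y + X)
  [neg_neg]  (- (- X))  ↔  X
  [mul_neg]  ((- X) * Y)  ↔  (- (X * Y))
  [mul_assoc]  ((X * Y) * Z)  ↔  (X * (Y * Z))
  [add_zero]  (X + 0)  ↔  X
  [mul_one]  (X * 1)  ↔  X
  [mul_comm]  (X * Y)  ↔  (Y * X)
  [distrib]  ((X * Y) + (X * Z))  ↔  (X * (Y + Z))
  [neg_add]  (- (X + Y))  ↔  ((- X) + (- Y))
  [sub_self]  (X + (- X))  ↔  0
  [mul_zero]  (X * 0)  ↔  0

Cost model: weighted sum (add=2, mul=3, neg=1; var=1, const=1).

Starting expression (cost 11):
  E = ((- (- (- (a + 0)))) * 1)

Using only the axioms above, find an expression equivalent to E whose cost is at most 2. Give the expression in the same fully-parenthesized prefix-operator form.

1. [neg_neg →] (- (- (a + 0)))  →  (a + 0);  E = ((- (a + 0)) * 1)
2. [mul_one →] ((- (a + 0)) * 1)  →  (- (a + 0))
3. [add_zero →] (a + 0)  →  a;  cost 2 ≤ 2, done

(- a)   [cost 2]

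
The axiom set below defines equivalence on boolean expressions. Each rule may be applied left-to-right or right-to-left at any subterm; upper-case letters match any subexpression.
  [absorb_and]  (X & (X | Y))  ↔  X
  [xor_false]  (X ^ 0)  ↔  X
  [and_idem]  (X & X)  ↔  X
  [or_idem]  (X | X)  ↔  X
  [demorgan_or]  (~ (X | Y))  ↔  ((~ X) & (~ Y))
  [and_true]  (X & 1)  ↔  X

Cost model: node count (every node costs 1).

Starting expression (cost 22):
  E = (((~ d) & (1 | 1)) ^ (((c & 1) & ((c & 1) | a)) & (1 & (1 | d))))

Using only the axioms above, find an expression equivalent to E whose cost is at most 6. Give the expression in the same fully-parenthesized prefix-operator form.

step 1: absorb_and (→) rewrites ((c & 1) & ((c & 1) | a)) into (c & 1), now (((~ d) & (1 | 1)) ^ ((c & 1) & (1 & (1 | d))))
step 2: absorb_and (→) rewrites (1 & (1 | d)) into 1, now (((~ d) & (1 | 1)) ^ ((c & 1) & 1))
step 3: or_idem (→) rewrites (1 | 1) into 1, now (((~ d) & 1) ^ ((c & 1) & 1))
step 4: and_true (→) rewrites ((~ d) & 1) into (~ d), now ((~ d) ^ ((c & 1) & 1))
step 5: and_true (→) rewrites (c & 1) into c, reaching cost 6 (bound 6)

((~ d) ^ (c & 1))   [cost 6]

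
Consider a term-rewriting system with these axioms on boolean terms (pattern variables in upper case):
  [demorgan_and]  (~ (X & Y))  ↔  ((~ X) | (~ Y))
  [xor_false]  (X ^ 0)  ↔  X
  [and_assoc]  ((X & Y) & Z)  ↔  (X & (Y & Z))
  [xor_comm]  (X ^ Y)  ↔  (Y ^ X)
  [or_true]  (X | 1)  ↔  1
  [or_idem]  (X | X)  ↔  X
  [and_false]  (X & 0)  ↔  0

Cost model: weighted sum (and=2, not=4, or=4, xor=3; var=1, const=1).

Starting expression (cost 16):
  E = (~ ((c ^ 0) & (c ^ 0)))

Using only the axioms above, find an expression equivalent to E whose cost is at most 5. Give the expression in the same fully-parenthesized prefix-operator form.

step 1: demorgan_and (→) rewrites (~ ((c ^ 0) & (c ^ 0))) into ((~ (c ^ 0)) | (~ (c ^ 0)))
step 2: or_idem (→) rewrites ((~ (c ^ 0)) | (~ (c ^ 0))) into (~ (c ^ 0))
step 3: xor_false (→) rewrites (c ^ 0) into c, reaching cost 5 (bound 5)

(~ c)   [cost 5]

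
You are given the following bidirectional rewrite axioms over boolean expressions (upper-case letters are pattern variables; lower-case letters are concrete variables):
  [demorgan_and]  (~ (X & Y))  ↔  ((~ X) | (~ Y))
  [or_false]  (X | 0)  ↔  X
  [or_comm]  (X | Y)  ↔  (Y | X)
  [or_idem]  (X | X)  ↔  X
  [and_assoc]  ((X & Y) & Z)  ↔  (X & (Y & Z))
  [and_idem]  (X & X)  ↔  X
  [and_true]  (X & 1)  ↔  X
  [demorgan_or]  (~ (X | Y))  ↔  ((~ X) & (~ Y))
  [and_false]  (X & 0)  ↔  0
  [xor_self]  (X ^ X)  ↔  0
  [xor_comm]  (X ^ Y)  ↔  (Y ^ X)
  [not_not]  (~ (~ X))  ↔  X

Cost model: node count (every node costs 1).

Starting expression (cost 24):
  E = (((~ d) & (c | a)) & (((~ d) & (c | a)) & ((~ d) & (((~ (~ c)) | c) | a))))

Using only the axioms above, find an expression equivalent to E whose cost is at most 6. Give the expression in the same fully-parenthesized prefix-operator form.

((~ d) & (c | a))   [cost 6]

1. [not_not →] (~ (~ c))  →  c;  E = (((~ d) & (c | a)) & (((~ d) & (c | a)) & ((~ d) & ((c | c) | a))))
2. [or_idem →] (c | c)  →  c;  E = (((~ d) & (c | a)) & (((~ d) & (c | a)) & ((~ d) & (c | a))))
3. [and_idem →] (((~ d) & (c | a)) & ((~ d) & (c | a)))  →  ((~ d) & (c | a));  E = (((~ d) & (c | a)) & ((~ d) & (c | a)))
4. [and_idem →] (((~ d) & (c | a)) & ((~ d) & (c | a)))  →  ((~ d) & (c | a));  cost 6 ≤ 6, done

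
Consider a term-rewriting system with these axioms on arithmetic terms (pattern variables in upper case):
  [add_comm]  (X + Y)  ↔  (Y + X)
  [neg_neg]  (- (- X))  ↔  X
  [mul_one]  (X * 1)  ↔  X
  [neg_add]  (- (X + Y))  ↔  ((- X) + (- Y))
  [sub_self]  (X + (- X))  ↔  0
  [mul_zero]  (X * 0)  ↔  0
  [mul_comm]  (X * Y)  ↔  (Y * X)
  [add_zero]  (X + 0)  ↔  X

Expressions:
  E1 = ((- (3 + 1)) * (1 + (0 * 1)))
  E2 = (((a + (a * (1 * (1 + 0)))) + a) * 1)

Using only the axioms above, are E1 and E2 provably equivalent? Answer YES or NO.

NO

All listed rules preserve value, hence provable equivalence implies equal values everywhere; look for a separating assignment.
a=0 gives E1 ↦ -4, E2 ↦ 0; values differ ⇒ not provably equivalent.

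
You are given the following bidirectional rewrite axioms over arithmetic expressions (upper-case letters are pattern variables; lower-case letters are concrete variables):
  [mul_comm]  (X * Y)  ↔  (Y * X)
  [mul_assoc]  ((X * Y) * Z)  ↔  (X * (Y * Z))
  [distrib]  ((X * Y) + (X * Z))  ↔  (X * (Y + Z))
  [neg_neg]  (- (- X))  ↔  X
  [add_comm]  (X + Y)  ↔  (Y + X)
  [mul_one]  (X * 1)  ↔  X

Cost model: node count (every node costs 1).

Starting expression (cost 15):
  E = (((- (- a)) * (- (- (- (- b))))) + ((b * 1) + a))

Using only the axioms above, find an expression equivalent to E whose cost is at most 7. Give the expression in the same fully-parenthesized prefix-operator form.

1. [neg_neg →] (- (- (- (- b))))  →  (- (- b));  E = (((- (- a)) * (- (- b))) + ((b * 1) + a))
2. [mul_one →] (b * 1)  →  b;  E = (((- (- a)) * (- (- b))) + (b + a))
3. [neg_neg →] (- (- b))  →  b;  E = (((- (- a)) * b) + (b + a))
4. [neg_neg →] (- (- a))  →  a;  cost 7 ≤ 7, done

((a * b) + (b + a))   [cost 7]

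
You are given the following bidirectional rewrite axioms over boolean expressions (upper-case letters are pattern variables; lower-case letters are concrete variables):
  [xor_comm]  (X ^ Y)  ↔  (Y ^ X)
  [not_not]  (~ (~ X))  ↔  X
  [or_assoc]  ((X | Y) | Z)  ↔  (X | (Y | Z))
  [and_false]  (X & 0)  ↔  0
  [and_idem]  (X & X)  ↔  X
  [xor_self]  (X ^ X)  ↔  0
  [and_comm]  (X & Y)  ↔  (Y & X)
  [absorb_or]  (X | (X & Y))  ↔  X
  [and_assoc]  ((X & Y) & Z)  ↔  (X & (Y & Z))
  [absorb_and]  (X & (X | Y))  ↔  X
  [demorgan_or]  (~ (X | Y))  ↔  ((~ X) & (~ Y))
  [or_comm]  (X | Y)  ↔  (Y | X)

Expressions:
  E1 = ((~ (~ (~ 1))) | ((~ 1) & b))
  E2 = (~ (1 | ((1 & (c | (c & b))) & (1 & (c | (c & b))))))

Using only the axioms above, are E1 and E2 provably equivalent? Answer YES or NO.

1. [not_not →] (~ (~ 1))  →  1;  E1 = ((~ 1) | ((~ 1) & b))
2. [absorb_or →] ((~ 1) | ((~ 1) & b))  →  (~ 1)
3. [absorb_or ←] 1  →  (1 | (1 & c));  E1 = (~ (1 | (1 & c)))
4. [absorb_or ←] c  →  (c | (c & b));  E1 = (~ (1 | (1 & (c | (c & b)))))
5. [and_idem ←] (1 & (c | (c & b)))  →  ((1 & (c | (c & b))) & (1 & (c | (c & b))));  this is E2

YES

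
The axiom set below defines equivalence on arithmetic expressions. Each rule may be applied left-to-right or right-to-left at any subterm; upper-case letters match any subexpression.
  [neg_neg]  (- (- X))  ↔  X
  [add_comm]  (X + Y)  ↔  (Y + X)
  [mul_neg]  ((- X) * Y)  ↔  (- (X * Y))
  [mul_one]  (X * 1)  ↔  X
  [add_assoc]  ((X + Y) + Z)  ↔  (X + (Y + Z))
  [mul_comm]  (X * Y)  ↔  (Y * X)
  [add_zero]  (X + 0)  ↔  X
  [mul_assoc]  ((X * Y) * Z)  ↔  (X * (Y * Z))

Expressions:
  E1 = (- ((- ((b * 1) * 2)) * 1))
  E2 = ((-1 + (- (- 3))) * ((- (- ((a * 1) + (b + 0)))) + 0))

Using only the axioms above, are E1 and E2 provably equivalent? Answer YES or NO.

Every axiom is a valid identity, so a rewrite proof would force E1 and E2 to agree under every assignment.
At a=1, b=0: E1 = 0 but E2 = 2; they differ, so no derivation exists.

NO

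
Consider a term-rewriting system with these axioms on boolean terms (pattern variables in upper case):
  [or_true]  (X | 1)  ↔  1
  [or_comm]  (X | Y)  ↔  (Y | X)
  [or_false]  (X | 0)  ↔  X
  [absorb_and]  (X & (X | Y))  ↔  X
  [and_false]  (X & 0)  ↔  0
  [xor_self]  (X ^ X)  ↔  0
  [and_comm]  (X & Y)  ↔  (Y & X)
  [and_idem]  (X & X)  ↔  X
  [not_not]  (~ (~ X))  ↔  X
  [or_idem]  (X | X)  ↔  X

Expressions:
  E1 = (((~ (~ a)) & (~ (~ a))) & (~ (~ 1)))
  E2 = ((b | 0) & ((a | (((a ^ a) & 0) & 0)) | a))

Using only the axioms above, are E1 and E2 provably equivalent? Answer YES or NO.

All listed rules preserve value, hence provable equivalence implies equal values everywhere; look for a separating assignment.
a=1, b=0 gives E1 ↦ 1, E2 ↦ 0; values differ ⇒ not provably equivalent.

NO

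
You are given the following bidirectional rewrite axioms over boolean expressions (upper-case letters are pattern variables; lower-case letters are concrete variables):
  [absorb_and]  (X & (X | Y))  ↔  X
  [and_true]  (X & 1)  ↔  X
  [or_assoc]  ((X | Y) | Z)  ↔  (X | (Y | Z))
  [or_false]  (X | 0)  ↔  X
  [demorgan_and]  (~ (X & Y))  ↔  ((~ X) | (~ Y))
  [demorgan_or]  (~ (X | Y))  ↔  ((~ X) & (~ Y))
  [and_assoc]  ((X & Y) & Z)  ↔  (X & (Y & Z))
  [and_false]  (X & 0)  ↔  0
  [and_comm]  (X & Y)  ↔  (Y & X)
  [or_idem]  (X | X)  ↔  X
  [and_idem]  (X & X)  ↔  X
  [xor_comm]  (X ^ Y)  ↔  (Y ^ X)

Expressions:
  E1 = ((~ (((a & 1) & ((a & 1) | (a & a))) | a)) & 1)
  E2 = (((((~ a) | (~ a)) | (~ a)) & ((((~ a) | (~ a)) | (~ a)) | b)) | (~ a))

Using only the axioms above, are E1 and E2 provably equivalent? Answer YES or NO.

YES

step 1: and_true (→) rewrites ((~ (((a & 1) & ((a & 1) | (a & a))) | a)) & 1) into (~ (((a & 1) & ((a & 1) | (a & a))) | a))
step 2: and_idem (→) rewrites (a & a) into a, now (~ (((a & 1) & ((a & 1) | a)) | a))
step 3: absorb_and (→) rewrites ((a & 1) & ((a & 1) | a)) into (a & 1), now (~ ((a & 1) | a))
step 4: and_true (→) rewrites (a & 1) into a, now (~ (a | a))
step 5: demorgan_or (→) rewrites (~ (a | a)) into ((~ a) & (~ a))
step 6: and_idem (→) rewrites ((~ a) & (~ a)) into (~ a)
step 7: or_idem (←) rewrites (~ a) into ((~ a) | (~ a))
step 8: or_idem (←) rewrites (~ a) into ((~ a) | (~ a)), now (((~ a) | (~ a)) | (~ a))
step 9: or_idem (←) rewrites (~ a) into ((~ a) | (~ a)), now ((((~ a) | (~ a)) | (~ a)) | (~ a))
step 10: absorb_and (←) rewrites (((~ a) | (~ a)) | (~ a)) into ((((~ a) | (~ a)) | (~ a)) & ((((~ a) | (~ a)) | (~ a)) | b)), which is E2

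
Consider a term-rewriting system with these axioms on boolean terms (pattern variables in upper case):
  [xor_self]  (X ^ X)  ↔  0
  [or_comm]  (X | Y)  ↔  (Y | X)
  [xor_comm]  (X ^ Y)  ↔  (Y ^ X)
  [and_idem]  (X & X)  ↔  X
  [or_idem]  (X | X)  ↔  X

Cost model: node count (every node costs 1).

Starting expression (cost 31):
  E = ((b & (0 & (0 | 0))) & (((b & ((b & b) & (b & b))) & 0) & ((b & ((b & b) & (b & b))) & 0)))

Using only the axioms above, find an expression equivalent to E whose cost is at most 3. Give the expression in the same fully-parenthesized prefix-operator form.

(1) (((b & ((b & b) & (b & b))) & 0) & ((b & ((b & b) & (b & b))) & 0))  =[and_idem →]=  ((b & ((b & b) & (b & b))) & 0)    ⊢ ((b & (0 & (0 | 0))) & ((b & ((b & b) & (b & b))) & 0))
(2) ((b & b) & (b & b))  =[and_idem →]=  (b & b)    ⊢ ((b & (0 & (0 | 0))) & ((b & (b & b)) & 0))
(3) (b & b)  =[and_idem →]=  b    ⊢ ((b & (0 & (0 | 0))) & ((b & b) & 0))
(4) (0 | 0)  =[or_idem →]=  0    ⊢ ((b & (0 & 0)) & ((b & b) & 0))
(5) (b & b)  =[and_idem →]=  b    ⊢ ((b & (0 & 0)) & (b & 0))
(6) (0 & 0)  =[and_idem →]=  0    ⊢ ((b & 0) & (b & 0))
(7) ((b & 0) & (b & 0))  =[and_idem →]=  (b & 0)    ⊢ cost 3, within 3

(b & 0)   [cost 3]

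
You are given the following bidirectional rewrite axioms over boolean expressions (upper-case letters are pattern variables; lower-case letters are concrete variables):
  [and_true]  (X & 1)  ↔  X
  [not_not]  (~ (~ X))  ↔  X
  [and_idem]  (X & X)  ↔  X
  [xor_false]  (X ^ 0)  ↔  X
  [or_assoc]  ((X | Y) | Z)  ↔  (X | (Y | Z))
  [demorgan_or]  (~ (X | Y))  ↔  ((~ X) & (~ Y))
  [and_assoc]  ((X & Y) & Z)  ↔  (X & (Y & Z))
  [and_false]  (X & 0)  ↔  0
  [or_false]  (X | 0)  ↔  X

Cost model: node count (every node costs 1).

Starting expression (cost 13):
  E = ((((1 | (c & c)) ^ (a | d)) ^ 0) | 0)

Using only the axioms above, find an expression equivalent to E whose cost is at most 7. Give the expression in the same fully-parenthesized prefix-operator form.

((1 | c) ^ (a | d))   [cost 7]

step 1: xor_false (→) rewrites (((1 | (c & c)) ^ (a | d)) ^ 0) into ((1 | (c & c)) ^ (a | d)), now (((1 | (c & c)) ^ (a | d)) | 0)
step 2: and_idem (→) rewrites (c & c) into c, now (((1 | c) ^ (a | d)) | 0)
step 3: or_false (→) rewrites (((1 | c) ^ (a | d)) | 0) into ((1 | c) ^ (a | d)), reaching cost 7 (bound 7)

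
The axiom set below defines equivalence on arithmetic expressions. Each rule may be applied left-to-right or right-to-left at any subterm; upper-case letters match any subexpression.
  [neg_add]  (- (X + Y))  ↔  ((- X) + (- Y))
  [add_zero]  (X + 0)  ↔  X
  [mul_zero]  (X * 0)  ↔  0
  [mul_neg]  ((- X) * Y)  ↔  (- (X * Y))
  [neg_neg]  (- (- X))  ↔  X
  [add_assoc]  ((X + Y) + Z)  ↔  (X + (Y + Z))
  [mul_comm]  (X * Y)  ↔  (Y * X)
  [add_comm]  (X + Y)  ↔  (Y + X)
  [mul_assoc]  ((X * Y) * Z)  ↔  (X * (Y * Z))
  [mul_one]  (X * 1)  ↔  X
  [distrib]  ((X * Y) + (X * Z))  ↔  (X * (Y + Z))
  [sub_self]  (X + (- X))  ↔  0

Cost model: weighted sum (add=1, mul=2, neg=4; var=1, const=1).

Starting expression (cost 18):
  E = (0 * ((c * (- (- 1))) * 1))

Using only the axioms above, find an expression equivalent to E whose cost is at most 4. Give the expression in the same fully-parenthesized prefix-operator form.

(1) (- (- 1))  =[neg_neg →]=  1    ⊢ (0 * ((c * 1) * 1))
(2) (c * 1)  =[mul_one →]=  c    ⊢ (0 * (c * 1))
(3) (c * 1)  =[mul_one →]=  c    ⊢ cost 4, within 4

(0 * c)   [cost 4]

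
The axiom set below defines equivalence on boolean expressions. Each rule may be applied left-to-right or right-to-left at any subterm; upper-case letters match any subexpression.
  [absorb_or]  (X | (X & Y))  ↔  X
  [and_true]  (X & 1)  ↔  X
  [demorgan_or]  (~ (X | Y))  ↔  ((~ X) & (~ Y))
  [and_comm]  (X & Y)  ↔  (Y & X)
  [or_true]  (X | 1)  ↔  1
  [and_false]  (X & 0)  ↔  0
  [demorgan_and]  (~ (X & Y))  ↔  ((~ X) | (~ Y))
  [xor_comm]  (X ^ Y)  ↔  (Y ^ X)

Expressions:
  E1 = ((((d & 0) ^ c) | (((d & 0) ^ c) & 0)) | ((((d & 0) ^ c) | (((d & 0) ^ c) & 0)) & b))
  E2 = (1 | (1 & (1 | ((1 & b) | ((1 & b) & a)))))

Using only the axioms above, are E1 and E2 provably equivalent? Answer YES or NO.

All listed rules preserve value, hence provable equivalence implies equal values everywhere; look for a separating assignment.
a=0, b=0, c=0, d=0 gives E1 ↦ 0, E2 ↦ 1; values differ ⇒ not provably equivalent.

NO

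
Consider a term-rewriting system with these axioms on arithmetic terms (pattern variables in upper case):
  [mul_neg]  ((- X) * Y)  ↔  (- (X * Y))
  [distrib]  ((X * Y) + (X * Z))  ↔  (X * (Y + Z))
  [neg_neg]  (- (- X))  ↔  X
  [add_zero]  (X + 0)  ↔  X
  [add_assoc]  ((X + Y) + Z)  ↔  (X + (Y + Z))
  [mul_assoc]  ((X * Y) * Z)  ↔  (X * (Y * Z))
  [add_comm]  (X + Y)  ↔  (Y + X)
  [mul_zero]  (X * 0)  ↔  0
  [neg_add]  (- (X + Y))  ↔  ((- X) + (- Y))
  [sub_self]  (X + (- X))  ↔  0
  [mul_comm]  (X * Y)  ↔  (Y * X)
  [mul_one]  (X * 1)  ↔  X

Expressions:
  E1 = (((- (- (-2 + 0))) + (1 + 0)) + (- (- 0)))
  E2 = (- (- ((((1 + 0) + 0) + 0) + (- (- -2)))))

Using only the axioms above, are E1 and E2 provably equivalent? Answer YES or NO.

(1) (-2 + 0)  =[add_zero →]=  -2    ⊢ (((- (- -2)) + (1 + 0)) + (- (- 0)))
(2) (- (- -2))  =[neg_neg →]=  -2    ⊢ ((-2 + (1 + 0)) + (- (- 0)))
(3) (- (- 0))  =[neg_neg →]=  0    ⊢ ((-2 + (1 + 0)) + 0)
(4) (1 + 0)  =[add_zero →]=  1    ⊢ ((-2 + 1) + 0)
(5) (-2 + 1)  =[add_comm →]=  (1 + -2)    ⊢ ((1 + -2) + 0)
(6) ((1 + -2) + 0)  =[add_zero →]=  (1 + -2)
(7) 1  =[add_zero ←]=  (1 + 0)    ⊢ ((1 + 0) + -2)
(8) 1  =[add_zero ←]=  (1 + 0)    ⊢ (((1 + 0) + 0) + -2)
(9) ((1 + 0) + 0)  =[add_zero ←]=  (((1 + 0) + 0) + 0)    ⊢ ((((1 + 0) + 0) + 0) + -2)
(10) -2  =[neg_neg ←]=  (- (- -2))    ⊢ ((((1 + 0) + 0) + 0) + (- (- -2)))
(11) ((((1 + 0) + 0) + 0) + (- (- -2)))  =[neg_neg ←]=  (- (- ((((1 + 0) + 0) + 0) + (- (- -2)))))    ⊢ E2

YES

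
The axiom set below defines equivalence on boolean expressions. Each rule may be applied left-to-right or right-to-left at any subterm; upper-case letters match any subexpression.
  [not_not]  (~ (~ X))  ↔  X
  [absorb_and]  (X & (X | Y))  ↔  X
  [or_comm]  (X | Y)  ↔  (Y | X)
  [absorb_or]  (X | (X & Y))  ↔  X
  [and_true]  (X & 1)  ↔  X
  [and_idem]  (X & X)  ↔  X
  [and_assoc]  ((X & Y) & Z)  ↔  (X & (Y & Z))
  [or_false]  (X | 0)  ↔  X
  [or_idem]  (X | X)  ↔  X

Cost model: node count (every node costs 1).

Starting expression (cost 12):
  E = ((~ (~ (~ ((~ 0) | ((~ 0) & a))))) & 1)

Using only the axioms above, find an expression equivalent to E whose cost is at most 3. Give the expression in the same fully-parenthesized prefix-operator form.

1. [absorb_or →] ((~ 0) | ((~ 0) & a))  →  (~ 0);  E = ((~ (~ (~ (~ 0)))) & 1)
2. [not_not →] (~ (~ (~ (~ 0))))  →  (~ (~ 0));  E = ((~ (~ 0)) & 1)
3. [and_true →] ((~ (~ 0)) & 1)  →  (~ (~ 0));  cost 3 ≤ 3, done

(~ (~ 0))   [cost 3]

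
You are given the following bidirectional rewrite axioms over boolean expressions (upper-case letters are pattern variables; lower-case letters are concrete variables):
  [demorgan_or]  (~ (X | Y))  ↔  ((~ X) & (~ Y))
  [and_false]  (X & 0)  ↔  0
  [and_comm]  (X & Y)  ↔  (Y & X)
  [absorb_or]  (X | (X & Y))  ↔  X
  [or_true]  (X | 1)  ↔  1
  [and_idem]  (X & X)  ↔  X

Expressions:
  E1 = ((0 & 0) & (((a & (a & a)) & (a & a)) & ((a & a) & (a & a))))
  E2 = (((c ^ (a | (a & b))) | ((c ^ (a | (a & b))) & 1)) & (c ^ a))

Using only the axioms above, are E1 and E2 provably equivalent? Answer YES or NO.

NO

All listed rules preserve value, hence provable equivalence implies equal values everywhere; look for a separating assignment.
a=0, b=0, c=1 gives E1 ↦ 0, E2 ↦ 1; values differ ⇒ not provably equivalent.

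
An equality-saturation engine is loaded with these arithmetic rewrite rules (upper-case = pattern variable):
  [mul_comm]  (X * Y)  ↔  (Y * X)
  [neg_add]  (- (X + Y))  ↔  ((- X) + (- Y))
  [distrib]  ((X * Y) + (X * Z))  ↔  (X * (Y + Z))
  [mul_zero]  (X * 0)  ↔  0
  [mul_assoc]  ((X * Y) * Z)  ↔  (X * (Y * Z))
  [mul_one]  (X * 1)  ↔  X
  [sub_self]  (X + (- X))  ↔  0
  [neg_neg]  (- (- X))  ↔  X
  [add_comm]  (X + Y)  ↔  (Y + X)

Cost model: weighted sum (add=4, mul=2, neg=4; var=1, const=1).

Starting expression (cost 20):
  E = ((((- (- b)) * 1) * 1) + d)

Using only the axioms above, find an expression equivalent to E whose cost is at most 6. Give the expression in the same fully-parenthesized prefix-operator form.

(1) ((- (- b)) * 1)  =[mul_one →]=  (- (- b))    ⊢ (((- (- b)) * 1) + d)
(2) ((- (- b)) * 1)  =[mul_one →]=  (- (- b))    ⊢ ((- (- b)) + d)
(3) (- (- b))  =[neg_neg →]=  b    ⊢ cost 6, within 6

(b + d)   [cost 6]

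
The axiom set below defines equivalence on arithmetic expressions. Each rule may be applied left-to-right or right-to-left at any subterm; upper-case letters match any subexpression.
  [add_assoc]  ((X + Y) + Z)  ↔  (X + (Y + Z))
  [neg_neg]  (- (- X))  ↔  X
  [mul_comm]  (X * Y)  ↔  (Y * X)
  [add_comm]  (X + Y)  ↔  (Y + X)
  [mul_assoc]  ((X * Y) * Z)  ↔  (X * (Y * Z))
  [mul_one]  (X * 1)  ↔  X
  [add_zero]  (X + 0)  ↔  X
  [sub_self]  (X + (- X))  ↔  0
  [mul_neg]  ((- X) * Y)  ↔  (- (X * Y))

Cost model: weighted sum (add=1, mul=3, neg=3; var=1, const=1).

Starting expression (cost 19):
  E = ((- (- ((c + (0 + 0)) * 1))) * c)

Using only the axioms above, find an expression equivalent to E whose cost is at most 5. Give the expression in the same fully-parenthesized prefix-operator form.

1. [neg_neg →] (- (- ((c + (0 + 0)) * 1)))  →  ((c + (0 + 0)) * 1);  E = (((c + (0 + 0)) * 1) * c)
2. [add_zero →] (0 + 0)  →  0;  E = (((c + 0) * 1) * c)
3. [mul_one →] ((c + 0) * 1)  →  (c + 0);  E = ((c + 0) * c)
4. [add_zero →] (c + 0)  →  c;  cost 5 ≤ 5, done

(c * c)   [cost 5]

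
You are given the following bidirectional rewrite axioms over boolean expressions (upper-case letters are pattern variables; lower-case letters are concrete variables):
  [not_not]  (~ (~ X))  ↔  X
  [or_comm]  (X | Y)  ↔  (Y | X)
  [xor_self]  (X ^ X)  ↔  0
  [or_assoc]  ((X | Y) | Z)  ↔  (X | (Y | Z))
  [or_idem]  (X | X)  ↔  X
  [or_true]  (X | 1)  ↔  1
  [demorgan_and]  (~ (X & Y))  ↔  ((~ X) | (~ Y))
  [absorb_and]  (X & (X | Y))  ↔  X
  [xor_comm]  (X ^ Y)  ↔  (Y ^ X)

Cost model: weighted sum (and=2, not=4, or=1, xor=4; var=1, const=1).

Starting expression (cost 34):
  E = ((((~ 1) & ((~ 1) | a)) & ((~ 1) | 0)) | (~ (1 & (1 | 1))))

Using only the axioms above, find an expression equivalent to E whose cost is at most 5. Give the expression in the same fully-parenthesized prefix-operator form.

step 1: absorb_and (→) rewrites ((~ 1) & ((~ 1) | a)) into (~ 1), now (((~ 1) & ((~ 1) | 0)) | (~ (1 & (1 | 1))))
step 2: absorb_and (→) rewrites (1 & (1 | 1)) into 1, now (((~ 1) & ((~ 1) | 0)) | (~ 1))
step 3: absorb_and (→) rewrites ((~ 1) & ((~ 1) | 0)) into (~ 1), now ((~ 1) | (~ 1))
step 4: or_idem (→) rewrites ((~ 1) | (~ 1)) into (~ 1), reaching cost 5 (bound 5)

(~ 1)   [cost 5]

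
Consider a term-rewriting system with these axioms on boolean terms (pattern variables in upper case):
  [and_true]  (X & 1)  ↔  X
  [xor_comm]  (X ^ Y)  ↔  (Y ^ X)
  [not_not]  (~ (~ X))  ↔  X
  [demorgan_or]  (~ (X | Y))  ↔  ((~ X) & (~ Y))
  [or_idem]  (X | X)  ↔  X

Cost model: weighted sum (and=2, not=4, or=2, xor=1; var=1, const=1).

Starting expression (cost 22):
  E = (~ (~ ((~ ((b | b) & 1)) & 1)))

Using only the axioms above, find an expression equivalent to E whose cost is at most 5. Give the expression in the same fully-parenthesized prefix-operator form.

(~ b)   [cost 5]

1. [and_true →] ((b | b) & 1)  →  (b | b);  E = (~ (~ ((~ (b | b)) & 1)))
2. [or_idem →] (b | b)  →  b;  E = (~ (~ ((~ b) & 1)))
3. [and_true →] ((~ b) & 1)  →  (~ b);  E = (~ (~ (~ b)))
4. [not_not →] (~ (~ (~ b)))  →  (~ b);  cost 5 ≤ 5, done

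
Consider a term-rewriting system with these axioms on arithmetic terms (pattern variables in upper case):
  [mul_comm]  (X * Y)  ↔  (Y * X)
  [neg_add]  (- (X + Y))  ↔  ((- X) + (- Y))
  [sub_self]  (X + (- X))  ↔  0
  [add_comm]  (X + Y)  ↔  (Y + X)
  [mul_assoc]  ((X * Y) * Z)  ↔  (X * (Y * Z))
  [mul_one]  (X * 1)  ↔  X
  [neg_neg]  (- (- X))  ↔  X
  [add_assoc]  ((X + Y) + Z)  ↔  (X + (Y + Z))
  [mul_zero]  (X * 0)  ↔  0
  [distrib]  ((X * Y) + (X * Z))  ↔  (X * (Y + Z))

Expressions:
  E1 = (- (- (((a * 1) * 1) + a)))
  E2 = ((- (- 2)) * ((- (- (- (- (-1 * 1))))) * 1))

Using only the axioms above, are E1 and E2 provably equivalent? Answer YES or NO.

NO

All listed rules preserve value, hence provable equivalence implies equal values everywhere; look for a separating assignment.
a=0 gives E1 ↦ 0, E2 ↦ -2; values differ ⇒ not provably equivalent.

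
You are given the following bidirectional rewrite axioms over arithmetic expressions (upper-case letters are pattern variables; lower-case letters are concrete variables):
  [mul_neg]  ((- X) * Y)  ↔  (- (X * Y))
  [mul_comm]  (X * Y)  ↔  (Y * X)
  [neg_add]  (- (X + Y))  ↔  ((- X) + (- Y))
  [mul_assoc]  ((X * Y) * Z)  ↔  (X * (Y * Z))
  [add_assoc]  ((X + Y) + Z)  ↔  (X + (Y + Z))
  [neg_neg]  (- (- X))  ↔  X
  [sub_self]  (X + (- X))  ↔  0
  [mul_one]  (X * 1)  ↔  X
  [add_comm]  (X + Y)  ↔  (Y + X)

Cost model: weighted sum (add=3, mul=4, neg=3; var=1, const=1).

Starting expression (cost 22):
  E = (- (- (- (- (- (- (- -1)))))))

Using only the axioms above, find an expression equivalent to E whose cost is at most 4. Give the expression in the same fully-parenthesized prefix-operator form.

step 1: neg_neg (→) rewrites (- (- (- (- (- (- (- -1))))))) into (- (- (- (- (- -1)))))
step 2: neg_neg (→) rewrites (- (- (- (- -1)))) into (- (- -1)), now (- (- (- -1)))
step 3: neg_neg (→) rewrites (- (- -1)) into -1, reaching cost 4 (bound 4)

(- -1)   [cost 4]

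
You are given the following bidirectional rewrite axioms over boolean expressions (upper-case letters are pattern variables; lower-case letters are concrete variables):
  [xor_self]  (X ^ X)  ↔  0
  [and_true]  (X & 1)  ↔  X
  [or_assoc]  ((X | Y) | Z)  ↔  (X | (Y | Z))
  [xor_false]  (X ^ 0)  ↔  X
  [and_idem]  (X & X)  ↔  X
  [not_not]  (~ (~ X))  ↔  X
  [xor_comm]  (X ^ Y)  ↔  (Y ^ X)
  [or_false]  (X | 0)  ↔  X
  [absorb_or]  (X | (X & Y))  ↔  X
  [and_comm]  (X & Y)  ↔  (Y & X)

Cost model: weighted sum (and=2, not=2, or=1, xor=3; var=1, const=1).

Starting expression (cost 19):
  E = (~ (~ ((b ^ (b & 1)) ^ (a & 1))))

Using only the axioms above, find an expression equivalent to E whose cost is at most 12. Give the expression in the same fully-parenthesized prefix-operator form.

((b ^ b) ^ (1 & a))   [cost 12]

step 1: and_comm (→) rewrites (a & 1) into (1 & a), now (~ (~ ((b ^ (b & 1)) ^ (1 & a))))
step 2: and_true (→) rewrites (b & 1) into b, now (~ (~ ((b ^ b) ^ (1 & a))))
step 3: not_not (→) rewrites (~ (~ ((b ^ b) ^ (1 & a)))) into ((b ^ b) ^ (1 & a)), reaching cost 12 (bound 12)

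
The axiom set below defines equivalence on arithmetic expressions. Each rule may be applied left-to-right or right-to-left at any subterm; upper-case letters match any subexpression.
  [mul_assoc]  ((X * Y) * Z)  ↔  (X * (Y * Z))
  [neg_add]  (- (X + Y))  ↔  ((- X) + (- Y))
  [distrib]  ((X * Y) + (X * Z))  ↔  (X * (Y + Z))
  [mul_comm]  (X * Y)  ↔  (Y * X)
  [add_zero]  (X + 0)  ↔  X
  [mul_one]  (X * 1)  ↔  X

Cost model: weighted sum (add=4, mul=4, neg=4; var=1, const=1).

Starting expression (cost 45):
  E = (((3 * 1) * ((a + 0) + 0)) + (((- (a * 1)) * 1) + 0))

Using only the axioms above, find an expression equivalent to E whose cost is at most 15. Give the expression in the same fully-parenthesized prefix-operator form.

((3 * a) + (- a))   [cost 15]

1. [mul_one →] ((- (a * 1)) * 1)  →  (- (a * 1));  E = (((3 * 1) * ((a + 0) + 0)) + ((- (a * 1)) + 0))
2. [add_zero →] ((a + 0) + 0)  →  (a + 0);  E = (((3 * 1) * (a + 0)) + ((- (a * 1)) + 0))
3. [mul_one →] (3 * 1)  →  3;  E = ((3 * (a + 0)) + ((- (a * 1)) + 0))
4. [mul_one →] (a * 1)  →  a;  E = ((3 * (a + 0)) + ((- a) + 0))
5. [add_zero →] (a + 0)  →  a;  E = ((3 * a) + ((- a) + 0))
6. [add_zero →] ((- a) + 0)  →  (- a);  cost 15 ≤ 15, done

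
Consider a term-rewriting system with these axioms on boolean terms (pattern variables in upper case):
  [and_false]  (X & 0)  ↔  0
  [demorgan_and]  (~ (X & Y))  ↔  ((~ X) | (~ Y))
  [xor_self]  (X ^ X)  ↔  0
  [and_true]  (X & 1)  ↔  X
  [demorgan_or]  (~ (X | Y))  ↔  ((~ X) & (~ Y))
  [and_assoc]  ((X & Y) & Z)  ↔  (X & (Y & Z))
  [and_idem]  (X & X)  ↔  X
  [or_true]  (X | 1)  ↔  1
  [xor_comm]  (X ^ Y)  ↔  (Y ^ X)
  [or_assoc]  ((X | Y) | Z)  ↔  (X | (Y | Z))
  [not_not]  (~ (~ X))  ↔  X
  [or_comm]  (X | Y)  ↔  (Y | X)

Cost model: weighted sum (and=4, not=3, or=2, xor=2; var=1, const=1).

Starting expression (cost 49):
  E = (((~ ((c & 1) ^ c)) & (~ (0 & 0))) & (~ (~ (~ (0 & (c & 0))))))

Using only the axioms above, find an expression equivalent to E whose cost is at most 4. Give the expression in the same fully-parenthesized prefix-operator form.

(1) (~ (~ (0 & (c & 0))))  =[not_not →]=  (0 & (c & 0))    ⊢ (((~ ((c & 1) ^ c)) & (~ (0 & 0))) & (~ (0 & (c & 0))))
(2) (c & 0)  =[and_false →]=  0    ⊢ (((~ ((c & 1) ^ c)) & (~ (0 & 0))) & (~ (0 & 0)))
(3) (c & 1)  =[and_true →]=  c    ⊢ (((~ (c ^ c)) & (~ (0 & 0))) & (~ (0 & 0)))
(4) (c ^ c)  =[xor_self →]=  0    ⊢ (((~ 0) & (~ (0 & 0))) & (~ (0 & 0)))
(5) (0 & 0)  =[and_idem →]=  0    ⊢ (((~ 0) & (~ 0)) & (~ (0 & 0)))
(6) (0 & 0)  =[and_idem →]=  0    ⊢ (((~ 0) & (~ 0)) & (~ 0))
(7) ((~ 0) & (~ 0))  =[and_idem →]=  (~ 0)    ⊢ ((~ 0) & (~ 0))
(8) ((~ 0) & (~ 0))  =[and_idem →]=  (~ 0)    ⊢ cost 4, within 4

(~ 0)   [cost 4]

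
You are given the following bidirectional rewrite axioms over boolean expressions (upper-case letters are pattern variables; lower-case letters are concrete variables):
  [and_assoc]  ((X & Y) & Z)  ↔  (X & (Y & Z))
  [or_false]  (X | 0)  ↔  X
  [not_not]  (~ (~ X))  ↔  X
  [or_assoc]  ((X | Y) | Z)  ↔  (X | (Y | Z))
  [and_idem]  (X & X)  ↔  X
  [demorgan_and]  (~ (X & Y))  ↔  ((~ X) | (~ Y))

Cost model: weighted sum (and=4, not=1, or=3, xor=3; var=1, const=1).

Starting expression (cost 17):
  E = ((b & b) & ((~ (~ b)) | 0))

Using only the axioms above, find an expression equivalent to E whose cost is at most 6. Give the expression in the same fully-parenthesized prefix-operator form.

(b & b)   [cost 6]

step 1: and_idem (→) rewrites (b & b) into b, now (b & ((~ (~ b)) | 0))
step 2: or_false (→) rewrites ((~ (~ b)) | 0) into (~ (~ b)), now (b & (~ (~ b)))
step 3: not_not (→) rewrites (~ (~ b)) into b, reaching cost 6 (bound 6)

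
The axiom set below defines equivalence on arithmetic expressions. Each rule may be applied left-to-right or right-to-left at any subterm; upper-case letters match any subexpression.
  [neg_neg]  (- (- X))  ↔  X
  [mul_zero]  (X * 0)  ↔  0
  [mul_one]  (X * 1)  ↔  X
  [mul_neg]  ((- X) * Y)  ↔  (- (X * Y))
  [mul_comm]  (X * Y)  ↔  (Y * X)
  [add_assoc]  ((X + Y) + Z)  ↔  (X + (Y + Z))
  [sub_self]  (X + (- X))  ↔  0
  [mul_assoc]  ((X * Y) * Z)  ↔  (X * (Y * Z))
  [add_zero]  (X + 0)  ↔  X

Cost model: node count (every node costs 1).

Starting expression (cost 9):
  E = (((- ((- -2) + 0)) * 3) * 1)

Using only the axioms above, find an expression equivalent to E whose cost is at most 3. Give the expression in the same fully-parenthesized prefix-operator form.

step 1: add_zero (→) rewrites ((- -2) + 0) into (- -2), now (((- (- -2)) * 3) * 1)
step 2: mul_one (→) rewrites (((- (- -2)) * 3) * 1) into ((- (- -2)) * 3)
step 3: neg_neg (→) rewrites (- (- -2)) into -2, reaching cost 3 (bound 3)

(-2 * 3)   [cost 3]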